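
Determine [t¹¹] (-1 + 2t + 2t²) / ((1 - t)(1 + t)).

2

The denominator gives the recurrence a_n = a_(n−2) for n ≥ 3; the numerator fixes a_0 = -1, a_1 = 2, a_2 = 1.
Iterating: -1, 2, 1, 2, 1, 2, 1, 2, 1, 2, 1, 2, so a_11 = 2.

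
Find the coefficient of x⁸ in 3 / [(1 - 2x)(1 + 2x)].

The denominator gives the recurrence a_n = 4a_(n−2) for n ≥ 2; the numerator fixes a_0 = 3, a_1 = 0.
Iterating: 3, 0, 12, 0, 48, 0, 192, 0, 768, so a_8 = 768.

768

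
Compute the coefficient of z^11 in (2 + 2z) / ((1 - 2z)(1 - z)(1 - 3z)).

2101190

Partial fractions give a closed form: a_n = (-12)·2^n + (2)·1^n + (12)·3^n.
At n = 11: a_11 = 2101190.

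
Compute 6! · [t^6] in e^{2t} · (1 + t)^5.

The EGF product rule gives c_6 = Σ_{k_1+k_2=6} C(6; k_1,k_2) · ∏ g_i(k_i), where e^{2t} gives (2)^k; (1+t)^5 gives the falling factorial (5)_k.
g_1(k) for k = 0…6: 1, 2, 4, 8, 16, 32, 64.
g_2(k) for k = 0…6: 1, 5, 20, 60, 120, 120, 0.
c_6 = Σ_k C(6,k)·g_1(k)·g_2(6−k) = 6·2·120 + 15·4·120 + 20·8·60 + 15·16·20 + 6·32·5 + 1·64·1 = 1440 + 7200 + 9600 + 4800 + 960 + 64 = 24064.

24064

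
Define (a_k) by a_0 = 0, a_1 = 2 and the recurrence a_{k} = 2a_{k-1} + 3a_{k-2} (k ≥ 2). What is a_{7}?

The ordinary generating function has denominator 1 - 2t - 3t^2.
Iterating the recurrence: a_0,…,a_{7} = 0, 2, 4, 14, 40, 122, 364, 1094.

1094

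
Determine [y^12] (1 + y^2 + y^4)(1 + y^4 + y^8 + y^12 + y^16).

(1 + y^2 + y^4) has coefficients 1,0,1,0,1 for degrees 0…4.
(1 + y^4 + y^8 + y^12 + y^16) has coefficients 1,0,0,0,1,0,0,0,1,0,0,0,1 for degrees 0…12.
[y^12] = 1·1 + 1·0 + 1·1 = 2.

2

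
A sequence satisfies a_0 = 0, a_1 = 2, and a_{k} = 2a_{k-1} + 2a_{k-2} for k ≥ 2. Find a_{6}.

The ordinary generating function has denominator 1 - 2t - 2t^2.
Iterating the recurrence: a_0,…,a_{6} = 0, 2, 4, 12, 32, 88, 240.

240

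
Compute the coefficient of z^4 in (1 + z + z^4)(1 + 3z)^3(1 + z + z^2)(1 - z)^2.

(1 + z + z^4) has coefficients 1,1,0,0,1 for degrees 0…4.
(1 + 3z)^3 has coefficients 1,9,27,27,0 for degrees 0…4.
Multiplying by (1 + z + z^2) gives running coefficients 1,10,37,63,54 for degrees 0…4.
Finally multiplying by (1 - z)^2, the product of all factors after the first has coefficients 1,8,18,-1,-35 for degrees 0…4.
[z^4] = 1·(-35) + 1·(-1) + 1·1 = -35.

-35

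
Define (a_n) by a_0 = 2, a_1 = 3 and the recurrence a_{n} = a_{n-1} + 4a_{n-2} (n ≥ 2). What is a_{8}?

The ordinary generating function has denominator 1 - y - 4y^2.
Iterating the recurrence: a_0,…,a_{8} = 2, 3, 11, 23, 67, 159, 427, 1063, 2771.

2771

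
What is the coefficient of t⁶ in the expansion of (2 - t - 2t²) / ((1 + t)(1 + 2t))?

255

The denominator gives the recurrence a_n = −3a_(n−1) − 2a_(n−2) for n ≥ 3; the numerator fixes a_0 = 2, a_1 = -7, a_2 = 15.
Iterating: 2, -7, 15, -31, 63, -127, 255, so a_6 = 255.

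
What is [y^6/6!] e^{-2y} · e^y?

1

The EGF product rule gives c_6 = Σ_{k_1+k_2=6} C(6; k_1,k_2) · ∏ g_i(k_i), where e^{-2y} gives (-2)^k; e^y gives (1)^k.
g_1(k) for k = 0…6: 1, -2, 4, -8, 16, -32, 64.
g_2(k) for k = 0…6: 1, 1, 1, 1, 1, 1, 1.
c_6 = Σ_k C(6,k)·g_1(k)·g_2(6−k) = 1·1·1 + 6·(-2)·1 + 15·4·1 + 20·(-8)·1 + 15·16·1 + 6·(-32)·1 + 1·64·1 = 1 − 12 + 60 − 160 + 240 − 192 + 64 = 1.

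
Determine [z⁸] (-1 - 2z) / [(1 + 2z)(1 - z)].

-1

Partial fractions give a closed form: a_n = (-1)·1^n.
At n = 8: a_8 = -1.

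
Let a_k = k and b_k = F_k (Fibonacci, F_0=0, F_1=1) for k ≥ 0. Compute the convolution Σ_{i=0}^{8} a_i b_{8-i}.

The convolution is the x^8 coefficient of A(x)B(x).
Σ = 0·21 + 1·13 + 2·8 + 3·5 + 4·3 + 5·2 + 6·1 + 7·1 + 8·0 = 79.

79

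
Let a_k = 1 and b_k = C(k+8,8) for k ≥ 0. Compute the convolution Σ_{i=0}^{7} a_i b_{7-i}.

11440

The convolution is the x^7 coefficient of A(x)B(x).
Σ = 1·6435 + 1·3003 + 1·1287 + 1·495 + 1·165 + 1·45 + 1·9 + 1·1 = 11440.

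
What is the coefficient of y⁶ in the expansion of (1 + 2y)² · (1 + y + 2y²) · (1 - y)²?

8

(1 + 2y)² has coefficients 1,4,4 for degrees 0…2.
(1 + y + 2y²) has coefficients 1,1,2,0,0,0,0 for degrees 0…6.
Finally multiplying by (1 - y)², the product of all factors after the first has coefficients 1,-1,1,-3,2,0,0 for degrees 0…6.
[y⁶] = 1·0 + 4·0 + 4·2 = 8.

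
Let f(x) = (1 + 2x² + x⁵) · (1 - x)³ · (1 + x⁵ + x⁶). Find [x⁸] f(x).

(1 + 2x² + x⁵) has coefficients 1,0,2,0,0,1 for degrees 0…5.
(1 - x)³ has coefficients 1,-3,3,-1,0,0,0,0,0 for degrees 0…8.
Finally multiplying by (1 + x⁵ + x⁶), the product of all factors after the first has coefficients 1,-3,3,-1,0,1,-2,0,2 for degrees 0…8.
[x⁸] = 1·2 + 2·(-2) + 1·(-1) = -3.

-3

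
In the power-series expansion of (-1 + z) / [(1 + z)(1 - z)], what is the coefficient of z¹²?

The denominator gives the recurrence a_n = a_(n−2) for n ≥ 2; the numerator fixes a_0 = -1, a_1 = 1.
Iterating: -1, 1, -1, 1, -1, 1, -1, 1, -1, 1, -1, 1, -1, so a_12 = -1.

-1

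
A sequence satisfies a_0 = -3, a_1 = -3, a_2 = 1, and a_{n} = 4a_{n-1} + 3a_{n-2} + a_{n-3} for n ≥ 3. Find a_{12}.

-7493105

The ordinary generating function has denominator 1 - 4z - 3z^2 - z^3.
Iterating the recurrence: a_0,…,a_{12} = -3, -3, 1, -8, -32, -151, -708, -3317, -15543, -72831, -341270, -1599116, -7493105.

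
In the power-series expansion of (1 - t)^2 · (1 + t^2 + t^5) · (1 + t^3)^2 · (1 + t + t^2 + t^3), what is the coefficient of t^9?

-6

(1 - t)^2 has coefficients 1,-2,1 for degrees 0…2.
(1 + t^2 + t^5) has coefficients 1,0,1,0,0,1,0,0,0,0 for degrees 0…9.
Multiplying by (1 + t^3)^2 gives running coefficients 1,0,1,2,0,3,1,0,3,0 for degrees 0…9.
Finally multiplying by (1 + t + t^2 + t^3), the product of all factors after the first has coefficients 1,1,2,4,3,6,6,4,7,4 for degrees 0…9.
[t^9] = 1·4 − 2·7 + 1·4 = -6.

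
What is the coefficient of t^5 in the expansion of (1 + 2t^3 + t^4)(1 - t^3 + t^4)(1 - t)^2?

(1 + 2t^3 + t^4) has coefficients 1,0,0,2,1 for degrees 0…4.
(1 - t^3 + t^4) has coefficients 1,0,0,-1,1,0 for degrees 0…5.
Finally multiplying by (1 - t)^2, the product of all factors after the first has coefficients 1,-2,1,-1,3,-3 for degrees 0…5.
[t^5] = 1·(-3) + 2·1 + 1·(-2) = -3.

-3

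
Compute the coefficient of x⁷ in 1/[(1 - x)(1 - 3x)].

Partial fractions give a closed form: a_n = (-1/2)·1^n + (3/2)·3^n.
At n = 7: a_7 = 3280.

3280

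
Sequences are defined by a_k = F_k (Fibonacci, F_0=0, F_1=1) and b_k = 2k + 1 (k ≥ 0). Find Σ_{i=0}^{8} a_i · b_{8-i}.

212

Write out a_i and b_{8-i} for i = 0,…,8 and sum the products.
Σ = 0·17 + 1·15 + 1·13 + 2·11 + 3·9 + 5·7 + 8·5 + 13·3 + 21·1 = 212.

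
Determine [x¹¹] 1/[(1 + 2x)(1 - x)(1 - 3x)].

Partial fractions give a closed form: a_n = (4/15)·(-2)^n + (-1/6)·1^n + (9/10)·3^n.
At n = 11: a_11 = 158886.

158886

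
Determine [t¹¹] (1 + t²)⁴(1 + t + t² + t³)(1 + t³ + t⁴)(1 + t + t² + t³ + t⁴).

112

(1 + t²)⁴ has coefficients 1,0,4,0,6,0,4,0,1 for degrees 0…8.
(1 + t + t² + t³) has coefficients 1,1,1,1,0,0,0,0,0,0,0,0 for degrees 0…11.
Multiplying by (1 + t³ + t⁴) gives running coefficients 1,1,1,2,2,2,2,1,0,0,0,0 for degrees 0…11.
Finally multiplying by (1 + t + t² + t³ + t⁴), the product of all factors after the first has coefficients 1,2,3,5,7,8,9,9,7,5,3,1 for degrees 0…11.
[t¹¹] = 1·1 + 4·5 + 6·9 + 4·8 + 1·5 = 112.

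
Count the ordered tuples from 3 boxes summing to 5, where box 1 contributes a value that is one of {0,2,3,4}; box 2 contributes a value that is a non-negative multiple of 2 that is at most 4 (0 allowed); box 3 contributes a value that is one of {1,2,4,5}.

5

The generating function for the choices is (1 + q^2 + q^3 + q^4)·(1 + q^2 + q^4)·(q + q^2 + q^4 + q^5); the count is [q^5].
(1 + q^2 + q^3 + q^4) has coefficients 1,0,1,1,1 for degrees 0…4.
(1 + q^2 + q^4) has coefficients 1,0,1,0,1,0 for degrees 0…5.
Finally multiplying by (q + q^2 + q^4 + q^5), the product of all factors after the first has coefficients 0,1,1,1,2,2 for degrees 0…5.
[q^5] = 1·2 + 1·1 + 1·1 + 1·1 = 5.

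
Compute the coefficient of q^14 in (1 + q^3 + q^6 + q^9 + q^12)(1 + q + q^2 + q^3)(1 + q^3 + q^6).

3

(1 + q^3 + q^6 + q^9 + q^12) has coefficients 1,0,0,1,0,0,1,0,0,1,0,0,1 for degrees 0…12.
(1 + q + q^2 + q^3) has coefficients 1,1,1,1,0,0,0,0,0,0,0,0,0,0,0 for degrees 0…14.
Finally multiplying by (1 + q^3 + q^6), the product of all factors after the first has coefficients 1,1,1,2,1,1,2,1,1,1,0,0,0,0,0 for degrees 0…14.
[q^14] = 1·0 + 1·0 + 1·1 + 1·1 + 1·1 = 3.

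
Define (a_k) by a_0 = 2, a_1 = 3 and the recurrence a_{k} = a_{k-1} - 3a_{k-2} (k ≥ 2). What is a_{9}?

The ordinary generating function has denominator 1 - z + 3z^2.
Iterating the recurrence: a_0,…,a_{9} = 2, 3, -3, -12, -3, 33, 42, -57, -183, -12.

-12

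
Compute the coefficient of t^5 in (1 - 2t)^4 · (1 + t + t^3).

40

(1 - 2t)^4 has coefficients 1,-8,24,-32,16 for degrees 0…4.
(1 + t + t^3) has coefficients 1,1,0,1,0,0 for degrees 0…5.
[t^5] = 1·0 − 8·0 + 24·1 − 32·0 + 16·1 = 40.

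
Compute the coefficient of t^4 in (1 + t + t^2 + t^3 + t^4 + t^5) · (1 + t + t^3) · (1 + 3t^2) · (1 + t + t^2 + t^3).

25

(1 + t + t^2 + t^3 + t^4 + t^5) has coefficients 1,1,1,1,1 for degrees 0…4.
(1 + t + t^3) has coefficients 1,1,0,1,0 for degrees 0…4.
Multiplying by (1 + 3t^2) gives running coefficients 1,1,3,4,0 for degrees 0…4.
Finally multiplying by (1 + t + t^2 + t^3), the product of all factors after the first has coefficients 1,2,5,9,8 for degrees 0…4.
[t^4] = 1·8 + 1·9 + 1·5 + 1·2 + 1·1 = 25.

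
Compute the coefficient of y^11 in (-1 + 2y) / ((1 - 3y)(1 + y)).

Partial fractions give a closed form: a_n = (-1/4)·3^n + (-3/4)·(-1)^n.
At n = 11: a_11 = -44286.

-44286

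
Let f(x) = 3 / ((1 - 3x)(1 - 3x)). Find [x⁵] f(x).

4374

The denominator gives the recurrence a_n = 6a_(n−1) − 9a_(n−2) for n ≥ 2; the numerator fixes a_0 = 3, a_1 = 18.
Iterating: 3, 18, 81, 324, 1215, 4374, so a_5 = 4374.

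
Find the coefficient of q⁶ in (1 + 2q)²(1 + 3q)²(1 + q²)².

(1 + 2q)² has coefficients 1,4,4 for degrees 0…2.
(1 + 3q)² has coefficients 1,6,9,0,0,0,0 for degrees 0…6.
Finally multiplying by (1 + q²)², the product of all factors after the first has coefficients 1,6,11,12,19,6,9 for degrees 0…6.
[q⁶] = 1·9 + 4·6 + 4·19 = 109.

109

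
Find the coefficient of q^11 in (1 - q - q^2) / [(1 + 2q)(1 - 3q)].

58025

The denominator gives the recurrence a_n = a_(n−1) + 6a_(n−2) for n ≥ 3; the numerator fixes a_0 = 1, a_1 = 0, a_2 = 5.
Iterating: 1, 0, 5, 5, 35, 65, 275, 665, 2315, 6305, 20195, 58025, so a_11 = 58025.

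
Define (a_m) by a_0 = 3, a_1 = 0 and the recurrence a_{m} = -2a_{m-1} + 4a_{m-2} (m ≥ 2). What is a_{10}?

104448

The ordinary generating function has denominator 1 + 2y - 4y^2.
Iterating the recurrence: a_0,…,a_{10} = 3, 0, 12, -24, 96, -288, 960, -3072, 9984, -32256, 104448.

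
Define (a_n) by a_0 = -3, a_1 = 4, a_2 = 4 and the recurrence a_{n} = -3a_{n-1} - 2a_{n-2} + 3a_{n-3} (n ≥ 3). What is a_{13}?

32806

The ordinary generating function has denominator 1 + 3t + 2t^2 - 3t^3.
Iterating the recurrence: a_0,…,a_{13} = -3, 4, 4, -29, 91, -203, 340, -341, -266, 2500, -7991, 18175, -31043, 32806.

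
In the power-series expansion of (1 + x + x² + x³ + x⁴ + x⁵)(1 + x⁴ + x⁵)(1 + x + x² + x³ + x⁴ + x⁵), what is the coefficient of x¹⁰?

12

(1 + x + x² + x³ + x⁴ + x⁵) has coefficients 1,1,1,1,1,1 for degrees 0…5.
(1 + x⁴ + x⁵) has coefficients 1,0,0,0,1,1,0,0,0,0,0 for degrees 0…10.
Finally multiplying by (1 + x + x² + x³ + x⁴ + x⁵), the product of all factors after the first has coefficients 1,1,1,1,2,3,2,2,2,2,1 for degrees 0…10.
[x¹⁰] = 1·1 + 1·2 + 1·2 + 1·2 + 1·2 + 1·3 = 12.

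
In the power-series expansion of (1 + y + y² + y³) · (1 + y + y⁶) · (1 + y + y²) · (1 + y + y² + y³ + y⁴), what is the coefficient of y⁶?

21

(1 + y + y² + y³) has coefficients 1,1,1,1 for degrees 0…3.
(1 + y + y⁶) has coefficients 1,1,0,0,0,0,1 for degrees 0…6.
Multiplying by (1 + y + y²) gives running coefficients 1,2,2,1,0,0,1 for degrees 0…6.
Finally multiplying by (1 + y + y² + y³ + y⁴), the product of all factors after the first has coefficients 1,3,5,6,6,5,4 for degrees 0…6.
[y⁶] = 1·4 + 1·5 + 1·6 + 1·6 = 21.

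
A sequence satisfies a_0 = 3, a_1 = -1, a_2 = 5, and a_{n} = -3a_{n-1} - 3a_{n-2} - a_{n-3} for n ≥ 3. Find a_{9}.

-201

The ordinary generating function has denominator 1 + 3x + 3x^2 + x^3.
Iterating the recurrence: a_0,…,a_{9} = 3, -1, 5, -15, 31, -53, 81, -115, 155, -201.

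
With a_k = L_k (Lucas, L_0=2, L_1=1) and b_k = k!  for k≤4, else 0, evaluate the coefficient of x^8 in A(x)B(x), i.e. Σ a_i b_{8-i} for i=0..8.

Write out a_i and b_{8-i} for i = 0,…,8 and sum the products.
Σ = 2·0 + 1·0 + 3·0 + 4·0 + 7·24 + 11·6 + 18·2 + 29·1 + 47·1 = 346.

346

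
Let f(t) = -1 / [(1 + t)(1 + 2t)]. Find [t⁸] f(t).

Partial fractions give a closed form: a_n = (1)·(-1)^n + (-2)·(-2)^n.
At n = 8: a_8 = -511.

-511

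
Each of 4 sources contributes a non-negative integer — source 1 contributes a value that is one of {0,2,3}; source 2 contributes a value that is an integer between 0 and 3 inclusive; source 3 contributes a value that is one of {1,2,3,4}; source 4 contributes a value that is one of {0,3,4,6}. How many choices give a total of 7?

The generating function for the choices is (1 + t² + t³)·(1 + t + t² + t³)·(t + t² + t³ + t⁴)·(1 + t³ + t⁴ + t⁶); the count is [t⁷].
(1 + t² + t³) has coefficients 1,0,1,1 for degrees 0…3.
(1 + t + t² + t³) has coefficients 1,1,1,1,0,0,0,0 for degrees 0…7.
Multiplying by (t + t² + t³ + t⁴) gives running coefficients 0,1,2,3,4,3,2,1 for degrees 0…7.
Finally multiplying by (1 + t³ + t⁴ + t⁶), the product of all factors after the first has coefficients 0,1,2,3,5,6,7,9 for degrees 0…7.
[t⁷] = 1·9 + 1·6 + 1·5 = 20.

20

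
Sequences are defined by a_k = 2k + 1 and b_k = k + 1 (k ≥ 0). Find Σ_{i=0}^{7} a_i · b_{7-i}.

The convolution is the x^7 coefficient of A(x)B(x).
Σ = 1·8 + 3·7 + 5·6 + 7·5 + 9·4 + 11·3 + 13·2 + 15·1 = 204.

204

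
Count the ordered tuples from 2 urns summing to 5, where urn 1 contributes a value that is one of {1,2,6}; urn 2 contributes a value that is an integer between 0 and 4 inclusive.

2

The generating function for the choices is (z + z^2 + z^6)·(1 + z + z^2 + z^3 + z^4); the count is [z^5].
(z + z^2 + z^6) has coefficients 0,1,1,0,0,0 for degrees 0…5.
(1 + z + z^2 + z^3 + z^4) has coefficients 1,1,1,1,1,0 for degrees 0…5.
[z^5] = 1·1 + 1·1 = 2.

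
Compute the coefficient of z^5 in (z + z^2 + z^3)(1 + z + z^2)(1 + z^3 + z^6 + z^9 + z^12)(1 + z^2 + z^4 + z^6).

7

(z + z^2 + z^3) has coefficients 0,1,1,1 for degrees 0…3.
(1 + z + z^2) has coefficients 1,1,1,0,0,0 for degrees 0…5.
Multiplying by (1 + z^3 + z^6 + z^9 + z^12) gives running coefficients 1,1,1,1,1,1 for degrees 0…5.
Finally multiplying by (1 + z^2 + z^4 + z^6), the product of all factors after the first has coefficients 1,1,2,2,3,3 for degrees 0…5.
[z^5] = 1·3 + 1·2 + 1·2 = 7.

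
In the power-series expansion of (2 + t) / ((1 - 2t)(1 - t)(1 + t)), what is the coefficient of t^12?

13652

Partial fractions give a closed form: a_n = (10/3)·2^n + (-3/2)·1^n + (1/6)·(-1)^n.
At n = 12: a_12 = 13652.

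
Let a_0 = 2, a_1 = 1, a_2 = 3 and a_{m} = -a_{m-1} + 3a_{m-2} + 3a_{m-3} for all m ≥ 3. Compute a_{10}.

The ordinary generating function has denominator 1 + z - 3z^2 - 3z^3.
Iterating the recurrence: a_0,…,a_{10} = 2, 1, 3, 6, 6, 21, 15, 66, 42, 201, 123.

123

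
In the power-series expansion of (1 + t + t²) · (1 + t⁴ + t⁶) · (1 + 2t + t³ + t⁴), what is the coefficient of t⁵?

(1 + t + t²) has coefficients 1,1,1 for degrees 0…2.
(1 + t⁴ + t⁶) has coefficients 1,0,0,0,1,0 for degrees 0…5.
Finally multiplying by (1 + 2t + t³ + t⁴), the product of all factors after the first has coefficients 1,2,0,1,2,2 for degrees 0…5.
[t⁵] = 1·2 + 1·2 + 1·1 = 5.

5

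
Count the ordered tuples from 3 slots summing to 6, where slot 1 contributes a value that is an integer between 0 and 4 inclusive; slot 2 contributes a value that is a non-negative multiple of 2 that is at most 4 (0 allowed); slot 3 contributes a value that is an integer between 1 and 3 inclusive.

The generating function for the choices is (1 + q + q^2 + q^3 + q^4)·(1 + q^2 + q^4)·(q + q^2 + q^3); the count is [q^6].
(1 + q + q^2 + q^3 + q^4) has coefficients 1,1,1,1,1 for degrees 0…4.
(1 + q^2 + q^4) has coefficients 1,0,1,0,1,0,0 for degrees 0…6.
Finally multiplying by (q + q^2 + q^3), the product of all factors after the first has coefficients 0,1,1,2,1,2,1 for degrees 0…6.
[q^6] = 1·1 + 1·2 + 1·1 + 1·2 + 1·1 = 7.

7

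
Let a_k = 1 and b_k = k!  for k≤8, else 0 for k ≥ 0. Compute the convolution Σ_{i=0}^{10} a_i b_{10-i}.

46234

This is [x^10] in the product of the two ordinary generating functions.
Σ = 1·0 + 1·0 + 1·40320 + 1·5040 + 1·720 + 1·120 + 1·24 + 1·6 + 1·2 + 1·1 + 1·1 = 46234.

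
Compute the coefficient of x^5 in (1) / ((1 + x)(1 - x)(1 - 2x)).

Partial fractions give a closed form: a_n = (1/6)·(-1)^n + (-1/2)·1^n + (4/3)·2^n.
At n = 5: a_5 = 42.

42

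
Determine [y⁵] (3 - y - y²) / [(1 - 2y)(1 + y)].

47

The denominator gives the recurrence a_n = a_(n−1) + 2a_(n−2) for n ≥ 3; the numerator fixes a_0 = 3, a_1 = 2, a_2 = 7.
Iterating: 3, 2, 7, 11, 25, 47, so a_5 = 47.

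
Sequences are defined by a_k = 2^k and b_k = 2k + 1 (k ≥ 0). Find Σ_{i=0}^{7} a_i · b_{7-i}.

This is [x^7] in the product of the two ordinary generating functions.
Σ = 1·15 + 2·13 + 4·11 + 8·9 + 16·7 + 32·5 + 64·3 + 128·1 = 749.

749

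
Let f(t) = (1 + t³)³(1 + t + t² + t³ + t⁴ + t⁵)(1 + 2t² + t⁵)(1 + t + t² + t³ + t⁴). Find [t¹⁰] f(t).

(1 + t³)³ has coefficients 1,0,0,3,0,0,3,0,0,1 for degrees 0…9.
(1 + t + t² + t³ + t⁴ + t⁵) has coefficients 1,1,1,1,1,1,0,0,0,0,0 for degrees 0…10.
Multiplying by (1 + 2t² + t⁵) gives running coefficients 1,1,3,3,3,4,3,3,1,1,1 for degrees 0…10.
Finally multiplying by (1 + t + t² + t³ + t⁴), the product of all factors after the first has coefficients 1,2,5,8,11,14,16,16,14,12,9 for degrees 0…10.
[t¹⁰] = 1·9 + 3·16 + 3·11 + 1·2 = 92.

92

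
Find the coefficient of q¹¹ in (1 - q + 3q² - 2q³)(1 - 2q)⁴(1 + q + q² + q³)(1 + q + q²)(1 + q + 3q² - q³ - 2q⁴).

220

(1 - q + 3q² - 2q³) has coefficients 1,-1,3,-2 for degrees 0…3.
(1 - 2q)⁴ has coefficients 1,-8,24,-32,16,0,0,0,0,0,0,0 for degrees 0…11.
Multiplying by (1 + q + q² + q³) gives running coefficients 1,-7,17,-15,0,8,-16,16,0,0,0,0 for degrees 0…11.
Multiplying by (1 + q + q²) gives running coefficients 1,-6,11,-5,2,-7,-8,8,0,16,0,0 for degrees 0…11.
Finally multiplying by (1 + q + 3q² - q³ - 2q⁴), the product of all factors after the first has coefficients 1,-5,8,-13,34,-19,-26,-13,-13,62,24,32 for degrees 0…11.
[q¹¹] = 1·32 − 1·24 + 3·62 − 2·(-13) = 220.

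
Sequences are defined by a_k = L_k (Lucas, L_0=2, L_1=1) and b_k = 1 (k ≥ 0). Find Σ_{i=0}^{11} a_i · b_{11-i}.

The convolution is the t^11 coefficient of A(t)B(t).
Σ = 2·1 + 1·1 + 3·1 + 4·1 + 7·1 + 11·1 + 18·1 + 29·1 + 47·1 + 76·1 + 123·1 + 199·1 = 520.

520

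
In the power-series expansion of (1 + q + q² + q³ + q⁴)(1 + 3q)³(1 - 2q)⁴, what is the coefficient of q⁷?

(1 + q + q² + q³ + q⁴) has coefficients 1,1,1,1,1 for degrees 0…4.
(1 + 3q)³ has coefficients 1,9,27,27,0,0,0,0 for degrees 0…7.
Finally multiplying by (1 - 2q)⁴, the product of all factors after the first has coefficients 1,1,-21,-5,160,-72,-432,432 for degrees 0…7.
[q⁷] = 1·432 + 1·(-432) + 1·(-72) + 1·160 + 1·(-5) = 83.

83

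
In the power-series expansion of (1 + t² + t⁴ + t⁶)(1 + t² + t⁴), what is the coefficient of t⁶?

3

(1 + t² + t⁴ + t⁶) has coefficients 1,0,1,0,1,0,1 for degrees 0…6.
(1 + t² + t⁴) has coefficients 1,0,1,0,1,0,0 for degrees 0…6.
[t⁶] = 1·0 + 1·1 + 1·1 + 1·1 = 3.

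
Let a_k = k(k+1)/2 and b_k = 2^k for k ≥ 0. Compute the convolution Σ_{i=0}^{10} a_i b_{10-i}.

4017

This is [x^10] in the product of the two ordinary generating functions.
Σ = 0·1024 + 1·512 + 3·256 + 6·128 + 10·64 + 15·32 + 21·16 + 28·8 + 36·4 + 45·2 + 55·1 = 4017.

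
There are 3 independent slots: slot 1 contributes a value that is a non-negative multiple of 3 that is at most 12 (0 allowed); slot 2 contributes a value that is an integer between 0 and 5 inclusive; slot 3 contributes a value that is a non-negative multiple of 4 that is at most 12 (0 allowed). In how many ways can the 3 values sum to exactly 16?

7

The generating function for the choices is (1 + t^3 + t^6 + t^9 + t^12)·(1 + t + t^2 + t^3 + t^4 + t^5)·(1 + t^4 + t^8 + t^12); the count is [t^16].
(1 + t^3 + t^6 + t^9 + t^12) has coefficients 1,0,0,1,0,0,1,0,0,1,0,0,1 for degrees 0…12.
(1 + t + t^2 + t^3 + t^4 + t^5) has coefficients 1,1,1,1,1,1,0,0,0,0,0,0,0,0,0,0,0 for degrees 0…16.
Finally multiplying by (1 + t^4 + t^8 + t^12), the product of all factors after the first has coefficients 1,1,1,1,2,2,1,1,2,2,1,1,2,2,1,1,1 for degrees 0…16.
[t^16] = 1·1 + 1·2 + 1·1 + 1·1 + 1·2 = 7.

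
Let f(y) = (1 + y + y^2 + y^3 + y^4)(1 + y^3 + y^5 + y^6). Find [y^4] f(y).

2

(1 + y + y^2 + y^3 + y^4) has coefficients 1,1,1,1,1 for degrees 0…4.
(1 + y^3 + y^5 + y^6) has coefficients 1,0,0,1,0 for degrees 0…4.
[y^4] = 1·0 + 1·1 + 1·0 + 1·0 + 1·1 = 2.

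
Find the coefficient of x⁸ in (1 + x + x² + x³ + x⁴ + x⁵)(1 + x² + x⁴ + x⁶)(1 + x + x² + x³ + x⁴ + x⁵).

(1 + x + x² + x³ + x⁴ + x⁵) has coefficients 1,1,1,1,1,1 for degrees 0…5.
(1 + x² + x⁴ + x⁶) has coefficients 1,0,1,0,1,0,1,0,0 for degrees 0…8.
Finally multiplying by (1 + x + x² + x³ + x⁴ + x⁵), the product of all factors after the first has coefficients 1,1,2,2,3,3,3,3,2 for degrees 0…8.
[x⁸] = 1·2 + 1·3 + 1·3 + 1·3 + 1·3 + 1·2 = 16.

16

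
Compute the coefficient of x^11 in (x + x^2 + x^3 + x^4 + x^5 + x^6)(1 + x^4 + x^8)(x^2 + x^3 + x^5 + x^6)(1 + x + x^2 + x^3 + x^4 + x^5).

31

(x + x^2 + x^3 + x^4 + x^5 + x^6) has coefficients 0,1,1,1,1,1,1 for degrees 0…6.
(1 + x^4 + x^8) has coefficients 1,0,0,0,1,0,0,0,1,0,0,0 for degrees 0…11.
Multiplying by (x^2 + x^3 + x^5 + x^6) gives running coefficients 0,0,1,1,0,1,2,1,0,1,2,1 for degrees 0…11.
Finally multiplying by (1 + x + x^2 + x^3 + x^4 + x^5), the product of all factors after the first has coefficients 0,0,1,2,2,3,5,6,5,5,7,7 for degrees 0…11.
[x^11] = 1·7 + 1·5 + 1·5 + 1·6 + 1·5 + 1·3 = 31.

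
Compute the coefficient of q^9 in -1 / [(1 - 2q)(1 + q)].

The denominator gives the recurrence a_n = a_(n−1) + 2a_(n−2) for n ≥ 2; the numerator fixes a_0 = -1, a_1 = -1.
Iterating: -1, -1, -3, -5, -11, -21, -43, -85, -171, -341, so a_9 = -341.

-341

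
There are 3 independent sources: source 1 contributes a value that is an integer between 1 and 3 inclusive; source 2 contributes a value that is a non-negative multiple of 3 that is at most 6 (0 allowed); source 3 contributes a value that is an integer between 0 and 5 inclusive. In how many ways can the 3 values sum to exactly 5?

5

The generating function for the choices is (t + t² + t³)·(1 + t³ + t⁶)·(1 + t + t² + t³ + t⁴ + t⁵); the count is [t⁵].
(t + t² + t³) has coefficients 0,1,1,1 for degrees 0…3.
(1 + t³ + t⁶) has coefficients 1,0,0,1,0,0 for degrees 0…5.
Finally multiplying by (1 + t + t² + t³ + t⁴ + t⁵), the product of all factors after the first has coefficients 1,1,1,2,2,2 for degrees 0…5.
[t⁵] = 1·2 + 1·2 + 1·1 = 5.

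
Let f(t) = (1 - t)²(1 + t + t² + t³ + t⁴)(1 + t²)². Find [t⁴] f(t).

1

(1 - t)² has coefficients 1,-2,1 for degrees 0…2.
(1 + t + t² + t³ + t⁴) has coefficients 1,1,1,1,1 for degrees 0…4.
Finally multiplying by (1 + t²)², the product of all factors after the first has coefficients 1,1,3,3,4 for degrees 0…4.
[t⁴] = 1·4 − 2·3 + 1·3 = 1.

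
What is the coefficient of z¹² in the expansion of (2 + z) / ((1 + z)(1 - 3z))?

Partial fractions give a closed form: a_n = (1/4)·(-1)^n + (7/4)·3^n.
At n = 12: a_12 = 930022.

930022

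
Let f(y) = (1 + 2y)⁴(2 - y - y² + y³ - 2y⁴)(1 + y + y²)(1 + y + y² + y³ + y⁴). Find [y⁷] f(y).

-94

(1 + 2y)⁴ has coefficients 1,8,24,32,16 for degrees 0…4.
(2 - y - y² + y³ - 2y⁴) has coefficients 2,-1,-1,1,-2,0,0,0 for degrees 0…7.
Multiplying by (1 + y + y²) gives running coefficients 2,1,0,-1,-2,-1,-2,0 for degrees 0…7.
Finally multiplying by (1 + y + y² + y³ + y⁴), the product of all factors after the first has coefficients 2,3,3,2,0,-3,-6,-6 for degrees 0…7.
[y⁷] = 1·(-6) + 8·(-6) + 24·(-3) + 32·0 + 16·2 = -94.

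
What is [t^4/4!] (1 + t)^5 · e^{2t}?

The EGF product rule gives c_4 = Σ_{k_1+k_2=4} C(4; k_1,k_2) · ∏ g_i(k_i), where (1+t)^5 gives the falling factorial (5)_k; e^{2t} gives (2)^k.
g_1(k) for k = 0…4: 1, 5, 20, 60, 120.
g_2(k) for k = 0…4: 1, 2, 4, 8, 16.
c_4 = Σ_k C(4,k)·g_1(k)·g_2(4−k) = 1·1·16 + 4·5·8 + 6·20·4 + 4·60·2 + 1·120·1 = 16 + 160 + 480 + 480 + 120 = 1256.

1256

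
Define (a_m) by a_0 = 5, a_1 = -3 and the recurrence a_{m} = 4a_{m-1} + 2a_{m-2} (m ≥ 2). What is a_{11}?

-2078944

The ordinary generating function has denominator 1 - 4t - 2t^2.
Iterating the recurrence: a_0,…,a_{11} = 5, -3, -2, -14, -60, -268, -1192, -5304, -23600, -105008, -467232, -2078944.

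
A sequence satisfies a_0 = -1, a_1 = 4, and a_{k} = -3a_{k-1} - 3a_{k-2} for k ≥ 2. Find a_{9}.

The ordinary generating function has denominator 1 + 3t + 3t^2.
Iterating the recurrence: a_0,…,a_{9} = -1, 4, -9, 15, -18, 9, 27, -108, 243, -405.

-405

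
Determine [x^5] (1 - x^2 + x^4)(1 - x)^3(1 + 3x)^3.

(1 - x^2 + x^4) has coefficients 1,0,-1,0,1 for degrees 0…4.
(1 - x)^3 has coefficients 1,-3,3,-1,0,0 for degrees 0…5.
Finally multiplying by (1 + 3x)^3, the product of all factors after the first has coefficients 1,6,3,-28,-9,54 for degrees 0…5.
[x^5] = 1·54 − 1·(-28) + 1·6 = 88.

88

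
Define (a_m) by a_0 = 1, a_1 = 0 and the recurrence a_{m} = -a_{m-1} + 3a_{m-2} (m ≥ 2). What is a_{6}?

The ordinary generating function has denominator 1 + t - 3t^2.
Iterating the recurrence: a_0,…,a_{6} = 1, 0, 3, -3, 12, -21, 57.

57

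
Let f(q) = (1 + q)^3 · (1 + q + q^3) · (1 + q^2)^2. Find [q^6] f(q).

(1 + q)^3 has coefficients 1,3,3,1 for degrees 0…3.
(1 + q + q^3) has coefficients 1,1,0,1,0,0,0 for degrees 0…6.
Finally multiplying by (1 + q^2)^2, the product of all factors after the first has coefficients 1,1,2,3,1,3,0 for degrees 0…6.
[q^6] = 1·0 + 3·3 + 3·1 + 1·3 = 15.

15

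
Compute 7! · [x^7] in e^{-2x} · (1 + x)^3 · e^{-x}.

The EGF product rule gives c_7 = Σ_{k_1+k_2+k_3=7} C(7; k_1,k_2,k_3) · ∏ g_i(k_i), where e^{-2x} gives (-2)^k; (1+x)^3 gives the falling factorial (3)_k; e^{-x} gives (-1)^k.
g_1(k) for k = 0…7: 1, -2, 4, -8, 16, -32, 64, -128.
g_2(k) for k = 0…7: 1, 3, 6, 6, 0, 0, 0, 0.
g_3(k) for k = 0…7: 1, -1, 1, -1, 1, -1, 1, -1.
First combine the last two factors: h(k) = Σ_j C(k,j)·g_2(j)·g_3(k−j) for k = 0…7: 1, 2, 1, -4, 1, 14, -47, 104.
c_7 = Σ_k C(7,k)·g_1(k)·h(7−k) = 1·1·104 + 7·(-2)·(-47) + 21·4·14 + 35·(-8)·1 + 35·16·(-4) + 21·(-32)·1 + 7·64·2 + 1·(-128)·1 = 104 + 658 + 1176 − 280 − 2240 − 672 + 896 − 128 = -486.

-486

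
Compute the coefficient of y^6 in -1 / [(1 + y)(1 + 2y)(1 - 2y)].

Partial fractions give a closed form: a_n = (1/3)·(-1)^n + (-1)·(-2)^n + (-1/3)·2^n.
At n = 6: a_6 = -85.

-85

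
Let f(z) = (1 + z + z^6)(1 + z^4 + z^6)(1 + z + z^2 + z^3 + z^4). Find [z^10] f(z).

(1 + z + z^6) has coefficients 1,1,0,0,0,0,1 for degrees 0…6.
(1 + z^4 + z^6) has coefficients 1,0,0,0,1,0,1,0,0,0,0 for degrees 0…10.
Finally multiplying by (1 + z + z^2 + z^3 + z^4), the product of all factors after the first has coefficients 1,1,1,1,2,1,2,2,2,1,1 for degrees 0…10.
[z^10] = 1·1 + 1·1 + 1·2 = 4.

4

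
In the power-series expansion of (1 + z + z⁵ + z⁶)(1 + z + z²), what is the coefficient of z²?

(1 + z + z⁵ + z⁶) has coefficients 1,1,0 for degrees 0…2.
(1 + z + z²) has coefficients 1,1,1 for degrees 0…2.
[z²] = 1·1 + 1·1 = 2.

2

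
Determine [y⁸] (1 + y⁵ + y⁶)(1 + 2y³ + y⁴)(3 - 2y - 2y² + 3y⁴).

7

(1 + y⁵ + y⁶) has coefficients 1,0,0,0,0,1,1 for degrees 0…6.
(1 + 2y³ + y⁴) has coefficients 1,0,0,2,1,0,0,0,0 for degrees 0…8.
Finally multiplying by (3 - 2y - 2y² + 3y⁴), the product of all factors after the first has coefficients 3,-2,-2,6,2,-6,-2,6,3 for degrees 0…8.
[y⁸] = 1·3 + 1·6 + 1·(-2) = 7.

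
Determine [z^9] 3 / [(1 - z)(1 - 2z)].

Partial fractions give a closed form: a_n = (-3)·1^n + (6)·2^n.
At n = 9: a_9 = 3069.

3069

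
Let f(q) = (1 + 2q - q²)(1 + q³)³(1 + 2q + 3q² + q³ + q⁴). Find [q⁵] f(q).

19

(1 + 2q - q²) has coefficients 1,2,-1 for degrees 0…2.
(1 + q³)³ has coefficients 1,0,0,3,0,0 for degrees 0…5.
Finally multiplying by (1 + 2q + 3q² + q³ + q⁴), the product of all factors after the first has coefficients 1,2,3,4,7,9 for degrees 0…5.
[q⁵] = 1·9 + 2·7 − 1·4 = 19.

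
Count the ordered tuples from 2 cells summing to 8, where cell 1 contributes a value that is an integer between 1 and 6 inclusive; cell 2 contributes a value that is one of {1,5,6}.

2

The generating function for the choices is (x + x^2 + x^3 + x^4 + x^5 + x^6)·(x + x^5 + x^6); the count is [x^8].
(x + x^2 + x^3 + x^4 + x^5 + x^6) has coefficients 0,1,1,1,1,1,1 for degrees 0…6.
(x + x^5 + x^6) has coefficients 0,1,0,0,0,1,1,0,0 for degrees 0…8.
[x^8] = 1·0 + 1·1 + 1·1 + 1·0 + 1·0 + 1·0 = 2.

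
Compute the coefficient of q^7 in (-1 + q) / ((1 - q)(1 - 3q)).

-2187

The denominator gives the recurrence a_n = 4a_(n−1) − 3a_(n−2) for n ≥ 2; the numerator fixes a_0 = -1, a_1 = -3.
Iterating: -1, -3, -9, -27, -81, -243, -729, -2187, so a_7 = -2187.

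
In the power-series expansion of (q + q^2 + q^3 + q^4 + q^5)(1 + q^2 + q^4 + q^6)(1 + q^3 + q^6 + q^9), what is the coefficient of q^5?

(q + q^2 + q^3 + q^4 + q^5) has coefficients 0,1,1,1,1,1 for degrees 0…5.
(1 + q^2 + q^4 + q^6) has coefficients 1,0,1,0,1,0 for degrees 0…5.
Finally multiplying by (1 + q^3 + q^6 + q^9), the product of all factors after the first has coefficients 1,0,1,1,1,1 for degrees 0…5.
[q^5] = 1·1 + 1·1 + 1·1 + 1·0 + 1·1 = 4.

4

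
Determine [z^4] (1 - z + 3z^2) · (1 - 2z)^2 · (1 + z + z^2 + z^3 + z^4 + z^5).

3

(1 - z + 3z^2) has coefficients 1,-1,3 for degrees 0…2.
(1 - 2z)^2 has coefficients 1,-4,4,0,0 for degrees 0…4.
Finally multiplying by (1 + z + z^2 + z^3 + z^4 + z^5), the product of all factors after the first has coefficients 1,-3,1,1,1 for degrees 0…4.
[z^4] = 1·1 − 1·1 + 3·1 = 3.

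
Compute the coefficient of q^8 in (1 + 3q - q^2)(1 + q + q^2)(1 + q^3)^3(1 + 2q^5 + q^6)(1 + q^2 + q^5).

(1 + 3q - q^2) has coefficients 1,3,-1 for degrees 0…2.
(1 + q + q^2) has coefficients 1,1,1,0,0,0,0,0,0 for degrees 0…8.
Multiplying by (1 + q^3)^3 gives running coefficients 1,1,1,3,3,3,3,3,3 for degrees 0…8.
Multiplying by (1 + 2q^5 + q^6) gives running coefficients 1,1,1,3,3,5,6,6,10 for degrees 0…8.
Finally multiplying by (1 + q^2 + q^5), the product of all factors after the first has coefficients 1,1,2,4,4,9,10,12,19 for degrees 0…8.
[q^8] = 1·19 + 3·12 − 1·10 = 45.

45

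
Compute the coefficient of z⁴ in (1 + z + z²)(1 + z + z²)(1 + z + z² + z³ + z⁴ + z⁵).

(1 + z + z²) has coefficients 1,1,1 for degrees 0…2.
(1 + z + z²) has coefficients 1,1,1,0,0 for degrees 0…4.
Finally multiplying by (1 + z + z² + z³ + z⁴ + z⁵), the product of all factors after the first has coefficients 1,2,3,3,3 for degrees 0…4.
[z⁴] = 1·3 + 1·3 + 1·3 = 9.

9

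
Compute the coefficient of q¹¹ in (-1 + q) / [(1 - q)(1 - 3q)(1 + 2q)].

-105469

Partial fractions give a closed form: a_n = (-3/5)·3^n + (-2/5)·(-2)^n.
At n = 11: a_11 = -105469.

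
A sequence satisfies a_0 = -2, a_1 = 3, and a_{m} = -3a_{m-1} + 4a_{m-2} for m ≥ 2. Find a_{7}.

The ordinary generating function has denominator 1 + 3y - 4y^2.
Iterating the recurrence: a_0,…,a_{7} = -2, 3, -17, 63, -257, 1023, -4097, 16383.

16383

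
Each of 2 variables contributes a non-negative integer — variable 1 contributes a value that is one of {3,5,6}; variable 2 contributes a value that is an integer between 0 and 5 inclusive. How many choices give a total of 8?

The generating function for the choices is (y^3 + y^5 + y^6)·(1 + y + y^2 + y^3 + y^4 + y^5); the count is [y^8].
(y^3 + y^5 + y^6) has coefficients 0,0,0,1,0,1,1 for degrees 0…6.
(1 + y + y^2 + y^3 + y^4 + y^5) has coefficients 1,1,1,1,1,1,0,0,0 for degrees 0…8.
[y^8] = 1·1 + 1·1 + 1·1 = 3.

3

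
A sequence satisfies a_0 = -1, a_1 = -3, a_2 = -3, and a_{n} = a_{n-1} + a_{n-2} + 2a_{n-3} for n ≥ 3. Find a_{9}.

-512

The ordinary generating function has denominator 1 - y - y^2 - 2y^3.
Iterating the recurrence: a_0,…,a_{9} = -1, -3, -3, -8, -17, -31, -64, -129, -255, -512.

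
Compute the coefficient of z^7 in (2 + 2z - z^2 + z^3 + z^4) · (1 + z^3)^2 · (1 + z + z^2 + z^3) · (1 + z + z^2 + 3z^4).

54

(2 + 2z - z^2 + z^3 + z^4) has coefficients 2,2,-1,1,1 for degrees 0…4.
(1 + z^3)^2 has coefficients 1,0,0,2,0,0,1,0 for degrees 0…7.
Multiplying by (1 + z + z^2 + z^3) gives running coefficients 1,1,1,3,2,2,3,1 for degrees 0…7.
Finally multiplying by (1 + z + z^2 + 3z^4), the product of all factors after the first has coefficients 1,2,3,5,9,10,10,15 for degrees 0…7.
[z^7] = 2·15 + 2·10 − 1·10 + 1·9 + 1·5 = 54.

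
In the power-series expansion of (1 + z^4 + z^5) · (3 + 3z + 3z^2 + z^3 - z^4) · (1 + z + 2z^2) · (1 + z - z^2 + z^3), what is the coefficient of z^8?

(1 + z^4 + z^5) has coefficients 1,0,0,0,1,1 for degrees 0…5.
(3 + 3z + 3z^2 + z^3 - z^4) has coefficients 3,3,3,1,-1,0,0,0,0 for degrees 0…8.
Multiplying by (1 + z + 2z^2) gives running coefficients 3,6,12,10,6,1,-2,0,0 for degrees 0…8.
Finally multiplying by (1 + z - z^2 + z^3), the product of all factors after the first has coefficients 3,9,15,19,10,9,3,3,3 for degrees 0…8.
[z^8] = 1·3 + 1·10 + 1·19 = 32.

32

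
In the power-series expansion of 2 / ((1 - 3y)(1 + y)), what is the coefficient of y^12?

797162

The denominator gives the recurrence a_n = 2a_(n−1) + 3a_(n−2) for n ≥ 2; the numerator fixes a_0 = 2, a_1 = 4.
Iterating: 2, 4, 14, 40, 122, 364, 1094, 3280, 9842, 29524, 88574, 265720, 797162, so a_12 = 797162.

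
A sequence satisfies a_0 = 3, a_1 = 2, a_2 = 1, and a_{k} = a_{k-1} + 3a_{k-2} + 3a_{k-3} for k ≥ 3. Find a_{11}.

The ordinary generating function has denominator 1 - z - 3z^2 - 3z^3.
Iterating the recurrence: a_0,…,a_{11} = 3, 2, 1, 16, 25, 76, 199, 502, 1327, 3430, 8917, 23188.

23188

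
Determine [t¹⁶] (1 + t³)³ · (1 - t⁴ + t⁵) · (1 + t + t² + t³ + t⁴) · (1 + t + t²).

(1 + t³)³ has coefficients 1,0,0,3,0,0,3,0,0,1 for degrees 0…9.
(1 - t⁴ + t⁵) has coefficients 1,0,0,0,-1,1,0,0,0,0,0,0,0,0,0,0,0 for degrees 0…16.
Multiplying by (1 + t + t² + t³ + t⁴) gives running coefficients 1,1,1,1,0,0,0,0,0,1,0,0,0,0,0,0,0 for degrees 0…16.
Finally multiplying by (1 + t + t²), the product of all factors after the first has coefficients 1,2,3,3,2,1,0,0,0,1,1,1,0,0,0,0,0 for degrees 0…16.
[t¹⁶] = 1·0 + 3·0 + 3·1 + 1·0 = 3.

3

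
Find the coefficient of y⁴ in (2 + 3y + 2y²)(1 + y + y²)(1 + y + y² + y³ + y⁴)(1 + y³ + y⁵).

28

(2 + 3y + 2y²) has coefficients 2,3,2 for degrees 0…2.
(1 + y + y²) has coefficients 1,1,1,0,0 for degrees 0…4.
Multiplying by (1 + y + y² + y³ + y⁴) gives running coefficients 1,2,3,3,3 for degrees 0…4.
Finally multiplying by (1 + y³ + y⁵), the product of all factors after the first has coefficients 1,2,3,4,5 for degrees 0…4.
[y⁴] = 2·5 + 3·4 + 2·3 = 28.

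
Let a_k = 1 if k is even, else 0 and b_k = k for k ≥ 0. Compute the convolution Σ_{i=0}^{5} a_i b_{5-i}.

9

This is [x^5] in the product of the two ordinary generating functions.
Σ = 1·5 + 0·4 + 1·3 + 0·2 + 1·1 + 0·0 = 9.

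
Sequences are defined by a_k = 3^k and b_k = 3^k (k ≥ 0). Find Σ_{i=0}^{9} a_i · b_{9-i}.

Write out a_i and b_{9-i} for i = 0,…,9 and sum the products.
Σ = 1·19683 + 3·6561 + 9·2187 + 27·729 + 81·243 + 243·81 + 729·27 + 2187·9 + 6561·3 + 19683·1 = 196830.

196830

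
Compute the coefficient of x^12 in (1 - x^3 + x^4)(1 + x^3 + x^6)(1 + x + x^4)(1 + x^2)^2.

2

(1 - x^3 + x^4) has coefficients 1,0,0,-1,1 for degrees 0…4.
(1 + x^3 + x^6) has coefficients 1,0,0,1,0,0,1,0,0,0,0,0,0 for degrees 0…12.
Multiplying by (1 + x + x^4) gives running coefficients 1,1,0,1,2,0,1,2,0,0,1,0,0 for degrees 0…12.
Finally multiplying by (1 + x^2)^2, the product of all factors after the first has coefficients 1,1,2,3,3,3,5,3,4,4,2,2,2 for degrees 0…12.
[x^12] = 1·2 − 1·4 + 1·4 = 2.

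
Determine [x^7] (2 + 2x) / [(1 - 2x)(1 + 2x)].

128

Partial fractions give a closed form: a_n = (3/2)·2^n + (1/2)·(-2)^n.
At n = 7: a_7 = 128.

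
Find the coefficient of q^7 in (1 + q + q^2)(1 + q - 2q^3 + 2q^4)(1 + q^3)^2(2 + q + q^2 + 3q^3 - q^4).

(1 + q + q^2) has coefficients 1,1,1 for degrees 0…2.
(1 + q - 2q^3 + 2q^4) has coefficients 1,1,0,-2,2,0,0,0 for degrees 0…7.
Multiplying by (1 + q^3)^2 gives running coefficients 1,1,0,0,4,0,-3,5 for degrees 0…7.
Finally multiplying by (2 + q + q^2 + 3q^3 - q^4), the product of all factors after the first has coefficients 2,3,2,4,10,3,-2,19 for degrees 0…7.
[q^7] = 1·19 + 1·(-2) + 1·3 = 20.

20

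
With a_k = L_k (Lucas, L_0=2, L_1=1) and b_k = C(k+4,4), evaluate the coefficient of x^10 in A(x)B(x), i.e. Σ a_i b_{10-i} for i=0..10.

This is [x^10] in the product of the two ordinary generating functions.
Σ = 2·1001 + 1·715 + 3·495 + 4·330 + 7·210 + 11·126 + 18·70 + 29·35 + 47·15 + 76·5 + 123·1 = 11861.

11861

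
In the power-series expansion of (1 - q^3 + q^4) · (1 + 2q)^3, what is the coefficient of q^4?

-5

(1 - q^3 + q^4) has coefficients 1,0,0,-1,1 for degrees 0…4.
(1 + 2q)^3 has coefficients 1,6,12,8,0 for degrees 0…4.
[q^4] = 1·0 − 1·6 + 1·1 = -5.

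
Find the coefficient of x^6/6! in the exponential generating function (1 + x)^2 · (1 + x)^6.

The EGF product rule gives c_6 = Σ_{k_1+k_2=6} C(6; k_1,k_2) · ∏ g_i(k_i), where (1+x)^2 gives the falling factorial (2)_k; (1+x)^6 gives the falling factorial (6)_k.
g_1(k) for k = 0…6: 1, 2, 2, 0, 0, 0, 0.
g_2(k) for k = 0…6: 1, 6, 30, 120, 360, 720, 720.
c_6 = Σ_k C(6,k)·g_1(k)·g_2(6−k) = 1·1·720 + 6·2·720 + 15·2·360 = 720 + 8640 + 10800 = 20160.

20160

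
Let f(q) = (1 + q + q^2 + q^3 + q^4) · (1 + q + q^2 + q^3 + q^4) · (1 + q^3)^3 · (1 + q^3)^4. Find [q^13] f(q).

287

(1 + q + q^2 + q^3 + q^4) has coefficients 1,1,1,1,1 for degrees 0…4.
(1 + q + q^2 + q^3 + q^4) has coefficients 1,1,1,1,1,0,0,0,0,0,0,0,0,0 for degrees 0…13.
Multiplying by (1 + q^3)^3 gives running coefficients 1,1,1,4,4,3,6,6,3,4,4,1,1,1 for degrees 0…13.
Finally multiplying by (1 + q^3)^4, the product of all factors after the first has coefficients 1,1,1,8,8,7,28,28,21,56,56,35,70,70 for degrees 0…13.
[q^13] = 1·70 + 1·70 + 1·35 + 1·56 + 1·56 = 287.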